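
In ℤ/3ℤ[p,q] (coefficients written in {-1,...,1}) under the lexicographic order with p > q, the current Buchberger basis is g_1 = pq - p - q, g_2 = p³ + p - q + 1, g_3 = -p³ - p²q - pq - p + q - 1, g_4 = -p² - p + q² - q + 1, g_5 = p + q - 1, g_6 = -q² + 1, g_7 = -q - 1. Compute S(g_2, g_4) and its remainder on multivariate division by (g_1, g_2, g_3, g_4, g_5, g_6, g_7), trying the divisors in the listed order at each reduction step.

lcm(LM(g_2), LM(g_4)) = p³.
S = (lcm/LT(g_2))·g_2 − (lcm/LT(g_4))·g_4 = -p² + pq² - pq - p - q + 1.
Reduce S modulo (g_1, g_2, g_3, g_4, g_5, g_6, g_7) in that order:
  leading term p²: subtract (1)·g_4 from -p² + pq² - pq - p - q + 1 → pq² - pq - q²
  leading term pq²: subtract (q)·g_1 from pq² - pq - q² → 0
The remainder is 0, so this S-polynomial contributes no new basis element.

S(g_2, g_4) = -p² + pq² - pq - p - q + 1; remainder on division = 0.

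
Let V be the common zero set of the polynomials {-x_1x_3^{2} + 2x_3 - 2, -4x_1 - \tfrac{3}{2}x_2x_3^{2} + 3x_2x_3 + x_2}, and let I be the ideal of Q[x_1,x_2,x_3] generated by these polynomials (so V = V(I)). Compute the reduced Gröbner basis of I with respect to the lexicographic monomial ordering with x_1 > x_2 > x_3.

f_1 = -x_1x_3^{2} + 2x_3 - 2, LT = x_1x_3^{2}.
f_2 = -4x_1 - \tfrac{3}{2}x_2x_3^{2} + 3x_2x_3 + x_2, LT = x_1.

S(f_1,f_2): lcm = x_1x_3^{2}. S = -\tfrac{3}{8}x_2x_3^{4} + \tfrac{3}{4}x_2x_3^{3} + \tfrac{1}{4}x_2x_3^{2} - 2x_3 + 2.
  leading term x_2x_3^{4}: no divisor's leading term divides it; move -\tfrac{3}{8}x_2x_3^{4} to the remainder.
  leading term x_2x_3^{3}: no divisor's leading term divides it; move \tfrac{3}{4}x_2x_3^{3} to the remainder.
  leading term x_2x_3^{2}: no divisor's leading term divides it; move \tfrac{1}{4}x_2x_3^{2} to the remainder.
  leading term x_3: no divisor's leading term divides it; move -2x_3 to the remainder.
  leading term 1: no divisor's leading term divides it; move 2 to the remainder.
  remainder -\tfrac{3}{8}x_2x_3^{4} + \tfrac{3}{4}x_2x_3^{3} + \tfrac{1}{4}x_2x_3^{2} - 2x_3 + 2 ≠ 0; add g_3 = -\tfrac{3}{8}x_2x_3^{4} + \tfrac{3}{4}x_2x_3^{3} + \tfrac{1}{4}x_2x_3^{2} - 2x_3 + 2 to the basis.

The other S-polynomials (S(f_1,g_3), S(f_2,g_3)) all reduce to 0 modulo the current basis, so we have a Gröbner basis.
Inter-reduce: drop elements whose leading term is divisible by another's, tail-reduce, and make monic.

G = {x_1 + \tfrac{3}{8}x_2x_3^{2} - \tfrac{3}{4}x_2x_3 - \tfrac{1}{4}x_2, x_2x_3^{4} - 2x_2x_3^{3} - \tfrac{2}{3}x_2x_3^{2} + \tfrac{16}{3}x_3 - \tfrac{16}{3}}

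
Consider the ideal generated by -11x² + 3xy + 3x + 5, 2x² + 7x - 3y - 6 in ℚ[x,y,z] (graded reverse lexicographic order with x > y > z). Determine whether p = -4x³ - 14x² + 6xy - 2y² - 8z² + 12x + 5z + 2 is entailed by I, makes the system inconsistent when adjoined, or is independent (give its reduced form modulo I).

-4x³ - 14x² + 6xy - 2y² - 8z² + 12x + 5z + 2 is independent of I; its normal form modulo I is -8z² + 89x - 103/3y + 5z - 164/3.

First compute the reduced Gröbner basis of I by Buchberger's algorithm.
f_1 = -11x² + 3xy + 3x + 5, LT = x².
f_2 = 2x² + 7x - 3y - 6, LT = x².

S(f_1,f_2): lcm = x². S = -3/11xy - 83/22x + 3/2y + 28/11.
  leading term xy: no divisor's leading term divides it; move -3/11xy to the remainder.
  leading term x: no divisor's leading term divides it; move -83/22x to the remainder.
  leading term y: no divisor's leading term divides it; move 3/2y to the remainder.
  leading term 1: no divisor's leading term divides it; move 28/11 to the remainder.
  remainder -3/11xy - 83/22x + 3/2y + 28/11 ≠ 0; add h_3 = -3/11xy - 83/22x + 3/2y + 28/11 to the basis.

S(f_1,h_3): lcm = x²y. S = -3/11xy² - 83/6x² + 115/22xy + 28/3x - 5/11y.
  leading term xy²: subtract (y)·h_3 from -3/11xy² - 83/6x² + 115/22xy + 28/3x - 5/11y → -83/6x² + 9xy - 3/2y² + 28/3x - 3y
  leading term x²: subtract (83/66)·f_1 from -83/6x² + 9xy - 3/2y² + 28/3x - 3y → 115/22xy - 3/2y² + 367/66x - 3y - 415/66
  leading term xy: subtract (-115/6)·h_3 from 115/22xy - 3/2y² + 367/66x - 3y - 415/66 → -3/2y² - 267/4x + 103/4y + 85/2
  leading term y²: no divisor's leading term divides it; move -3/2y² to the remainder.
  leading term x: no divisor's leading term divides it; move -267/4x to the remainder.
  leading term y: no divisor's leading term divides it; move 103/4y to the remainder.
  leading term 1: no divisor's leading term divides it; move 85/2 to the remainder.
  remainder -3/2y² - 267/4x + 103/4y + 85/2 ≠ 0; add h_4 = -3/2y² - 267/4x + 103/4y + 85/2 to the basis.

The other S-polynomials (S(f_2,h_3), S(f_1,h_4), S(f_2,h_4), S(h_3,h_4)) all reduce to 0 modulo the current basis, so we have a Gröbner basis.
Inter-reduce: drop elements whose leading term is divisible by another's, tail-reduce, and make monic.
Reduced Gröbner basis: {x² + 7/2x - 3/2y - 3, xy + 83/6x - 11/2y - 28/3, y² + 89/2x - 103/6y - 85/3}.
Label its elements g_1 = x² + 7/2x - 3/2y - 3, g_2 = xy + 83/6x - 11/2y - 28/3, g_3 = y² + 89/2x - 103/6y - 85/3.

Reduce p = -4x³ - 14x² + 6xy - 2y² - 8z² + 12x + 5z + 2 modulo G:
  leading term x³: subtract (-4x)·g_1 from -4x³ - 14x² + 6xy - 2y² - 8z² + 12x + 5z + 2 → -2y² - 8z² + 5z + 2
  leading term y²: subtract (-2)·g_3 from -2y² - 8z² + 5z + 2 → -8z² + 89x - 103/3y + 5z - 164/3
  leading term z²: no divisor's leading term divides it; move -8z² to the remainder.
  leading term x: no divisor's leading term divides it; move 89x to the remainder.
  leading term y: no divisor's leading term divides it; move -103/3y to the remainder.
  leading term z: no divisor's leading term divides it; move 5z to the remainder.
  leading term 1: no divisor's leading term divides it; move -164/3 to the remainder.
  normal form = -8z² + 89x - 103/3y + 5z - 164/3.
The normal form is nonzero, so p ∉ I. Since p minus its normal form lies in I, I + (p) = I + (r) where r = -8z² + 89x - 103/3y + 5z - 164/3; decide whether this ideal is the whole ring.
Run Buchberger on G together with r (pairs among the g_i already reduce to 0 since G is a Gröbner basis):
g_1 = x² + 7/2x - 3/2y - 3, LT = x².
g_2 = xy + 83/6x - 11/2y - 28/3, LT = xy.
g_3 = y² + 89/2x - 103/6y - 85/3, LT = y².
r = -8z² + 89x - 103/3y + 5z - 164/3, LT = z².

The S-polynomials (S(g_1,g_2), S(g_1,g_3), S(g_1,r), S(g_2,g_3), S(g_2,r), S(g_3,r)) all reduce to 0 modulo the current basis, so we have a Gröbner basis.
Inter-reduce: drop elements whose leading term is divisible by another's, tail-reduce, and make monic.
Reduced Gröbner basis: {x² + 7/2x - 3/2y - 3, xy + 83/6x - 11/2y - 28/3, y² + 89/2x - 103/6y - 85/3, z² - 89/8x + 103/24y - ⅝z + 41/6}.
The reduced Gröbner basis of I + (p) is {x² + 7/2x - 3/2y - 3, xy + 83/6x - 11/2y - 28/3, y² + 89/2x - 103/6y - 85/3, z² - 89/8x + 103/24y - ⅝z + 41/6} ≠ {1}, a proper ideal, so the enlarged system stays consistent: p is independent of I, with normal form -8z² + 89x - 103/3y + 5z - 164/3.

The remainder on division by a Gröbner basis is unique — it is the normal form.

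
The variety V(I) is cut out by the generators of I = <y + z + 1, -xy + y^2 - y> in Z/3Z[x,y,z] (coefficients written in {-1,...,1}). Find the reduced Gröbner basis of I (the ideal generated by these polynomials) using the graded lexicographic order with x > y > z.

G = {xz + z^2 + x - 1, y + z + 1}

This is the nonlinear analogue of row-reducing a linear system.

f_1 = y + z + 1, LT = y.
f_2 = -xy + y^2 - y, LT = xy.

S(f_1,f_2): lcm = xy. S = xz + y^2 + x - y.
  leading term xz: no divisor's leading term divides it; move xz to the remainder.
  leading term y^2: subtract (y)·f_1 from y^2 + x - y → -yz + x + y
  leading term yz: subtract (-z)·f_1 from -yz + x + y → z^2 + x + y + z
  leading term z^2: no divisor's leading term divides it; move z^2 to the remainder.
  leading term x: no divisor's leading term divides it; move x to the remainder.
  leading term y: subtract (1)·f_1 from y + z → -1
  leading term 1: no divisor's leading term divides it; move -1 to the remainder.
  remainder xz + z^2 + x - 1 ≠ 0; add g_3 = xz + z^2 + x - 1 to the basis.

S(f_1,g_3): leading monomials are coprime, so the S-polynomial reduces to 0 (Buchberger's first criterion).
S(f_2,g_3): lcm = xyz. S = -y^2z - yz^2 - xy + yz + y.
  leading term y^2z: subtract (-yz)·f_1 from -y^2z - yz^2 - xy + yz + y → -xy - yz + y
  leading term xy: subtract (-x)·f_1 from -xy - yz + y → xz - yz + x + y
  leading term xz: subtract (1)·g_3 from xz - yz + x + y → -yz - z^2 + y + 1
  leading term yz: subtract (-z)·f_1 from -yz - z^2 + y + 1 → y + z + 1
  leading term y: subtract (1)·f_1 from y + z + 1 → 0
  remainder 0.

Every S-polynomial of the final basis reduces to 0, so we have a Gröbner basis.
Inter-reduce: drop elements whose leading term is divisible by another's, tail-reduce, and make monic.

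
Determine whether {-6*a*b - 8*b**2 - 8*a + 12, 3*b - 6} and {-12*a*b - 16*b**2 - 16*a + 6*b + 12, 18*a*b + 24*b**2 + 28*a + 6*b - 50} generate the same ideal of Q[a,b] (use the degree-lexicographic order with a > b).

For a fixed monomial order, each ideal has a unique reduced Gröbner basis; comparing bases decides equality.
Buchberger on the first generating set:
f_1 = -6*a*b - 8*b**2 - 8*a + 12, LT = a*b.
f_2 = 3*b - 6, LT = b.

S(f_1,f_2): lcm = a*b. S = 4/3*b**2 + 10/3*a - 2.
  leading term b**2: subtract (4/9*b)·f_2 from 4/3*b**2 + 10/3*a - 2 → 10/3*a + 8/3*b - 2
  leading term a: no divisor's leading term divides it; move 10/3*a to the remainder.
  leading term b: subtract (8/9)·f_2 from 8/3*b - 2 → 10/3
  leading term 1: no divisor's leading term divides it; move 10/3 to the remainder.
  remainder 10/3*a + 10/3 ≠ 0; add g_3 = 10/3*a + 10/3 to the basis.

The other S-polynomials (S(f_1,g_3), S(f_2,g_3)) all reduce to 0 modulo the current basis, so we have a Gröbner basis.
Inter-reduce: drop elements whose leading term is divisible by another's, tail-reduce, and make monic.
Reduced Gröbner basis: {a + 1, b - 2}.

Buchberger on the second generating set:
h_1 = -12*a*b - 16*b**2 - 16*a + 6*b + 12, LT = a*b.
h_2 = 18*a*b + 24*b**2 + 28*a + 6*b - 50, LT = a*b.

S(h_1,h_2): lcm = a*b. S = -2/9*a - 5/6*b + 16/9.
  leading term a: no divisor's leading term divides it; move -2/9*a to the remainder.
  leading term b: no divisor's leading term divides it; move -5/6*b to the remainder.
  leading term 1: no divisor's leading term divides it; move 16/9 to the remainder.
  remainder -2/9*a - 5/6*b + 16/9 ≠ 0; add k_3 = -2/9*a - 5/6*b + 16/9 to the basis.

S(h_1,k_3): lcm = a*b. S = -29/12*b**2 + 4/3*a + 15/2*b - 1.
  leading term b**2: no divisor's leading term divides it; move -29/12*b**2 to the remainder.
  leading term a: subtract (-6)·k_3 from 4/3*a + 15/2*b - 1 → 5/2*b + 29/3
  leading term b: no divisor's leading term divides it; move 5/2*b to the remainder.
  leading term 1: no divisor's leading term divides it; move 29/3 to the remainder.
  remainder -29/12*b**2 + 5/2*b + 29/3 ≠ 0; add k_4 = -29/12*b**2 + 5/2*b + 29/3 to the basis.

The other S-polynomials (S(h_2,k_3), S(h_1,k_4), S(h_2,k_4), S(k_3,k_4)) all reduce to 0 modulo the current basis, so we have a Gröbner basis.
Inter-reduce: drop elements whose leading term is divisible by another's, tail-reduce, and make monic.
Reduced Gröbner basis: {b**2 - 30/29*b - 4, a + 15/4*b - 8}.

The bases are distinct; the ideals are different.

No, the ideals differ.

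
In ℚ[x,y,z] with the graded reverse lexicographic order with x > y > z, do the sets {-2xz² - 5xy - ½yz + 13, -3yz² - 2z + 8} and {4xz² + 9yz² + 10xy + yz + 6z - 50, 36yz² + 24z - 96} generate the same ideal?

Since reduced Gröbner bases are canonical representatives of ideals under a given ordering, it suffices to compute and compare them.
Buchberger on the first generating set:
f_1 = -2xz² - 5xy - ½yz + 13, LT = xz².
f_2 = -3yz² - 2z + 8, LT = yz².

S(f_1,f_2): lcm = xyz². S = 5/2xy² + ¼y²z - ⅔xz + 8/3x - 13/2y.
  leading term xy²: no divisor's leading term divides it; move 5/2xy² to the remainder.
  leading term y²z: no divisor's leading term divides it; move ¼y²z to the remainder.
  leading term xz: no divisor's leading term divides it; move -⅔xz to the remainder.
  leading term x: no divisor's leading term divides it; move 8/3x to the remainder.
  leading term y: no divisor's leading term divides it; move -13/2y to the remainder.
  remainder 5/2xy² + ¼y²z - ⅔xz + 8/3x - 13/2y ≠ 0; add g_3 = 5/2xy² + ¼y²z - ⅔xz + 8/3x - 13/2y to the basis.

The other S-polynomials (S(f_1,g_3), S(f_2,g_3)) all reduce to 0 modulo the current basis, so we have a Gröbner basis.
Inter-reduce: drop elements whose leading term is divisible by another's, tail-reduce, and make monic.
Reduced Gröbner basis: {xy² + 1/10y²z - 4/15xz + 16/15x - 13/5y, xz² + 5/2xy + ¼yz - 13/2, yz² + ⅔z - 8/3}.

Buchberger on the second generating set:
h_1 = 4xz² + 9yz² + 10xy + yz + 6z - 50, LT = xz².
h_2 = 36yz² + 24z - 96, LT = yz².

S(h_1,h_2): lcm = xyz². S = 9/4y²z² + 5/2xy² + ¼y²z - ⅔xz + 3/2yz + 8/3x - 25/2y.
  leading term y²z²: subtract (1/16y)·h_2 from 9/4y²z² + 5/2xy² + ¼y²z - ⅔xz + 3/2yz + 8/3x - 25/2y → 5/2xy² + ¼y²z - ⅔xz + 8/3x - 13/2y
  leading term xy²: no divisor's leading term divides it; move 5/2xy² to the remainder.
  leading term y²z: no divisor's leading term divides it; move ¼y²z to the remainder.
  leading term xz: no divisor's leading term divides it; move -⅔xz to the remainder.
  leading term x: no divisor's leading term divides it; move 8/3x to the remainder.
  leading term y: no divisor's leading term divides it; move -13/2y to the remainder.
  remainder 5/2xy² + ¼y²z - ⅔xz + 8/3x - 13/2y ≠ 0; add k_3 = 5/2xy² + ¼y²z - ⅔xz + 8/3x - 13/2y to the basis.

The other S-polynomials (S(h_1,k_3), S(h_2,k_3)) all reduce to 0 modulo the current basis, so we have a Gröbner basis.
Inter-reduce: drop elements whose leading term is divisible by another's, tail-reduce, and make monic.
Reduced Gröbner basis: {xy² + 1/10y²z - 4/15xz + 16/15x - 13/5y, xz² + 5/2xy + ¼yz - 13/2, yz² + ⅔z - 8/3}.

The two bases agree; hence the ideals are identical.
The choice of monomial ordering does not affect the verdict — as long as both bases are computed under the same ordering, their equality decides ideal equality.

Yes, the ideals are equal.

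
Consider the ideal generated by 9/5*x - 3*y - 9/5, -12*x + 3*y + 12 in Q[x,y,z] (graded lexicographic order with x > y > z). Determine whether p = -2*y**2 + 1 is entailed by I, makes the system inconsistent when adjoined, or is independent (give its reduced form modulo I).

First compute the reduced Gröbner basis of I by Buchberger's algorithm.
f_1 = 9/5*x - 3*y - 9/5, LT = x.
f_2 = -12*x + 3*y + 12, LT = x.

S(f_1,f_2): lcm = x. S = -17/12*y.
  reduce S modulo (f_1, f_2):
  remainder -17/12*y ≠ 0; add h_3 = -17/12*y to the basis.

The other S-polynomials (S(f_1,h_3), S(f_2,h_3)) all reduce to 0 modulo the current basis, so we have a Gröbner basis.
Inter-reduce: drop elements whose leading term is divisible by another's, tail-reduce, and make monic.
Reduced Gröbner basis: {x - 1, y}.
Label its elements g_1 = x - 1, g_2 = y.

Reduce p = -2*y**2 + 1 modulo G:
  leading term y**2: subtract (-2*y)·g_2 from -2*y**2 + 1 → 1
  leading term 1: no divisor's leading term divides it; move 1 to the remainder.
  normal form = 1.
The normal form is nonzero, so p ∉ I. Since p minus its normal form lies in I, I + (p) = I + (r) where r = 1; decide whether this ideal is the whole ring.
Here r = 1 is a nonzero constant, hence a unit: 1 ∈ I + (p), the Gröbner basis of I + (p) is {1}, and the enlarged system has no common solution — adjoining p is inconsistent.

Adjoining -2*y**2 + 1 makes the ideal the whole ring: the system is inconsistent.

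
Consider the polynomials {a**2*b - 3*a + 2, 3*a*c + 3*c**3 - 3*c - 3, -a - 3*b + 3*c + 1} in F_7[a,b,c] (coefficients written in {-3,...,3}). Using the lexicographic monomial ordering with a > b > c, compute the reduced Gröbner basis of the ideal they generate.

G = {a - c**8 - 3*c**7 + 2*c**6 + 2*c**5 + 3*c**4 + 2*c**2 + 1, b - 2*c**8 + c**7 - 3*c**6 - 3*c**5 - c**4 - 3*c**2 - c - 3, c**9 + 3*c**8 - 2*c**7 - 2*c**6 - 3*c**5 - c**3 - 2*c - 1}

f_1 = a**2*b - 3*a + 2, LT = a**2*b.
f_2 = 3*a*c + 3*c**3 - 3*c - 3, LT = a*c.
f_3 = -a - 3*b + 3*c + 1, LT = a.

S(f_1,f_2): lcm = a**2*b*c. S = -a*b*c**3 + a*b*c + a*b - 3*a*c + 2*c.
  reduce S modulo (f_1, f_2, f_3):
  remainder -3*b**2 + b*c**5 - 2*b*c**3 - b*c**2 - 3*b*c + 2*b + 3*c**3 - c - 3 ≠ 0; add g_4 = -3*b**2 + b*c**5 - 2*b*c**3 - b*c**2 - 3*b*c + 2*b + 3*c**3 - c - 3 to the basis.

S(f_1,f_3): lcm = a**2*b. S = -3*a*b**2 + 3*a*b*c + a*b - 3*a + 2.
  reduce S modulo (f_1, f_2, f_3, g_4):
  remainder b*c**10 + 3*b*c**8 - 2*b*c**7 + 2*b*c**6 - b*c**5 - 2*b*c**4 - 3*b*c**3 + 2*b*c**2 - 2*b*c - 3*b + 3*c**8 + c**5 - 2*c**4 + 2*c**2 + 2*c - 1 ≠ 0; add g_5 = b*c**10 + 3*b*c**8 - 2*b*c**7 + 2*b*c**6 - b*c**5 - 2*b*c**4 - 3*b*c**3 + 2*b*c**2 - 2*b*c - 3*b + 3*c**8 + c**5 - 2*c**4 + 2*c**2 + 2*c - 1 to the basis.

S(f_2,f_3): lcm = a*c. S = -3*b*c + c**3 + 3*c**2 - 1.
  reduce S modulo (f_1, f_2, f_3, g_4, g_5):
  remainder -3*b*c + c**3 + 3*c**2 - 1 ≠ 0; add g_6 = -3*b*c + c**3 + 3*c**2 - 1 to the basis.

S(f_1,g_5): lcm = a**2*b*c**10. S = -3*a**2*b*c**8 + 2*a**2*b*c**7 - 2*a**2*b*c**6 + a**2*b*c**5 + 2*a**2*b*c**4 + 3*a**2*b*c**3 - 2*a**2*b*c**2 + 2*a**2*b*c + 3*a**2*b - 3*a**2*c**8 - a**2*c**5 + 2*a**2*c**4 - 2*a**2*c**2 - 2*a**2*c + a**2 - 3*a*c**10 + 2*c**10.
  reduce S modulo (f_1, f_2, f_3, g_4, g_5, g_6):
  remainder 3*c**9 + 2*c**8 + c**7 + c**6 - 2*c**5 - 3*c**3 + c - 3 ≠ 0; add g_7 = 3*c**9 + 2*c**8 + c**7 + c**6 - 2*c**5 - 3*c**3 + c - 3 to the basis.

S(g_4,g_5): lcm = b**2*c**10. S = -3*b**2*c**8 + 2*b**2*c**7 - 2*b**2*c**6 + b**2*c**5 + 2*b**2*c**4 + 3*b**2*c**3 - 2*b**2*c**2 + 2*b**2*c + 3*b**2 + 2*b*c**15 + 3*b*c**13 - 2*b*c**12 + b*c**11 - 3*b*c**10 - 3*b*c**8 - b*c**5 + 2*b*c**4 - 2*b*c**2 - 2*b*c + b - c**13 - 2*c**11 + c**10.
  reduce S modulo (f_1, f_2, f_3, g_4, g_5, g_6, g_7):
  remainder b - 2*c**8 + c**7 - 3*c**6 - 3*c**5 - c**4 - 3*c**2 - c - 3 ≠ 0; add g_8 = b - 2*c**8 + c**7 - 3*c**6 - 3*c**5 - c**4 - 3*c**2 - c - 3 to the basis.

The other S-polynomials (S(f_1,g_4), S(f_2,g_4), S(f_3,g_4), S(f_2,g_5), S(f_3,g_5), S(f_1,g_6), S(f_2,g_6), S(f_3,g_6), S(g_4,g_6), S(g_5,g_6), S(f_1,g_7), S(f_2,g_7), S(f_3,g_7), S(g_4,g_7), S(g_5,g_7), S(g_6,g_7), S(f_1,g_8), S(f_2,g_8), S(f_3,g_8), S(g_4,g_8), S(g_5,g_8), S(g_6,g_8), S(g_7,g_8)) all reduce to 0 modulo the current basis, so we have a Gröbner basis.
Inter-reduce: drop elements whose leading term is divisible by another's, tail-reduce, and make monic.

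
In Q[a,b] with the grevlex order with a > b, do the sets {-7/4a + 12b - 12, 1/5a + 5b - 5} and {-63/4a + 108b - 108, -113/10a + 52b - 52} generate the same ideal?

Yes, the ideals are equal.

For a fixed monomial order, each ideal has a unique reduced Gröbner basis; comparing bases decides equality.
Buchberger on the first generating set:
f_1 = -7/4a + 12b - 12, LT = a.
f_2 = 1/5a + 5b - 5, LT = a.

S(f_1,f_2): lcm = a. S = -223/7b + 223/7.
  leading term b: no divisor's leading term divides it; move -223/7b to the remainder.
  leading term 1: no divisor's leading term divides it; move 223/7 to the remainder.
  remainder -223/7b + 223/7 ≠ 0; add g_3 = -223/7b + 223/7 to the basis.

The other S-polynomials (S(f_1,g_3), S(f_2,g_3)) all reduce to 0 modulo the current basis, so we have a Gröbner basis.
Inter-reduce: drop elements whose leading term is divisible by another's, tail-reduce, and make monic.
Reduced Gröbner basis: {a, b - 1}.

Buchberger on the second generating set:
h_1 = -63/4a + 108b - 108, LT = a.
h_2 = -113/10a + 52b - 52, LT = a.

S(h_1,h_2): lcm = a. S = -1784/791b + 1784/791.
  leading term b: no divisor's leading term divides it; move -1784/791b to the remainder.
  leading term 1: no divisor's leading term divides it; move 1784/791 to the remainder.
  remainder -1784/791b + 1784/791 ≠ 0; add k_3 = -1784/791b + 1784/791 to the basis.

The other S-polynomials (S(h_1,k_3), S(h_2,k_3)) all reduce to 0 modulo the current basis, so we have a Gröbner basis.
Inter-reduce: drop elements whose leading term is divisible by another's, tail-reduce, and make monic.
Reduced Gröbner basis: {a, b - 1}.

These coincide, so the ideals are equal.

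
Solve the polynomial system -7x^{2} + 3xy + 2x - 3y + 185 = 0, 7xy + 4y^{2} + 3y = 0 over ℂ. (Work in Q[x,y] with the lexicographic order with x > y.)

{(-5, 0), (37/7, 0), (10/49 - 3*sqrt(4089)/49, -31/28 + 3*sqrt(4089)/28), (10/49 + 3*sqrt(4089)/49, -3*sqrt(4089)/28 - 31/28)}

Compute a lex Gröbner basis by Buchberger's algorithm.
f_1 = -7x^{2} + 3xy + 2x - 3y + 185, LT = x^{2}.
f_2 = 7xy + 4y^{2} + 3y, LT = xy.

S(f_1,f_2): lcm = x^{2}y. S = -xy^{2} - \tfrac{5}{7}xy + \tfrac{3}{7}y^{2} - \tfrac{185}{7}y.
  leading term xy^{2}: subtract (-\tfrac{1}{7}y)·f_2 from -xy^{2} - \tfrac{5}{7}xy + \tfrac{3}{7}y^{2} - \tfrac{185}{7}y → -\tfrac{5}{7}xy + \tfrac{4}{7}y^{3} + \tfrac{6}{7}y^{2} - \tfrac{185}{7}y
  leading term xy: subtract (-\tfrac{5}{49})·f_2 from -\tfrac{5}{7}xy + \tfrac{4}{7}y^{3} + \tfrac{6}{7}y^{2} - \tfrac{185}{7}y → \tfrac{4}{7}y^{3} + \tfrac{62}{49}y^{2} - \tfrac{1280}{49}y
  leading term y^{3}: no divisor's leading term divides it; move \tfrac{4}{7}y^{3} to the remainder.
  leading term y^{2}: no divisor's leading term divides it; move \tfrac{62}{49}y^{2} to the remainder.
  leading term y: no divisor's leading term divides it; move -\tfrac{1280}{49}y to the remainder.
  remainder \tfrac{4}{7}y^{3} + \tfrac{62}{49}y^{2} - \tfrac{1280}{49}y ≠ 0; add h_3 = \tfrac{4}{7}y^{3} + \tfrac{62}{49}y^{2} - \tfrac{1280}{49}y to the basis.

The other S-polynomials (S(f_1,h_3), S(f_2,h_3)) all reduce to 0 modulo the current basis, so we have a Gröbner basis.
Inter-reduce: drop elements whose leading term is divisible by another's, tail-reduce, and make monic.
Reduced Gröbner basis: {x^{2} - \tfrac{2}{7}x + \tfrac{12}{49}y^{2} + \tfrac{30}{49}y - \tfrac{185}{7}, xy + \tfrac{4}{7}y^{2} + \tfrac{3}{7}y, y^{3} + \tfrac{31}{14}y^{2} - \tfrac{320}{7}y}.

A lex Gröbner basis eliminates variables successively. Here y^{3} + \tfrac{31}{14}y^{2} - \tfrac{320}{7}y depends only on y, with roots {0, -31/28 + 3*sqrt(4089)/28, -3*sqrt(4089)/28 - 31/28}; lifting each root through the earlier basis elements recovers the full solutions.
  y = 0: the earlier basis element becomes x^{2} - \tfrac{2}{7}x - \tfrac{185}{7} = 0, giving x = -5, 37/7 — points (-5, 0), (37/7, 0).
  y = -31/28 + 3*sqrt(4089)/28: the earlier basis elements become x**2 - 2*x/7 - 36761/2401 + 18*sqrt(4089)/2401 = 0; -31*x/28 + 3*sqrt(4089)*x/28 - 123*sqrt(4089)/1372 + 37111/1372 = 0, giving x = 10/49 - 3*sqrt(4089)/49 — point (10/49 - 3*sqrt(4089)/49, -31/28 + 3*sqrt(4089)/28).
  y = -3*sqrt(4089)/28 - 31/28: the earlier basis elements become x**2 - 2*x/7 - 36761/2401 - 18*sqrt(4089)/2401 = 0; -3*sqrt(4089)*x/28 - 31*x/28 + 123*sqrt(4089)/1372 + 37111/1372 = 0, giving x = 10/49 + 3*sqrt(4089)/49 — point (10/49 + 3*sqrt(4089)/49, -3*sqrt(4089)/28 - 31/28).
Substituting each solution back into the original system confirms all equations vanish.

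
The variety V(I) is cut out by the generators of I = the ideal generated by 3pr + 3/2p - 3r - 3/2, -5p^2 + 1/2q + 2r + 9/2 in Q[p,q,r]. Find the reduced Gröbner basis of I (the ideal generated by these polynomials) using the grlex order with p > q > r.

f_1 = 3pr + 3/2p - 3r - 3/2, LT = pr.
f_2 = -5p^2 + 1/2q + 2r + 9/2, LT = p^2.

S(f_1,f_2): lcm = p^2r. S = 1/2p^2 - pr + 1/10qr + 2/5r^2 - 1/2p + 9/10r.
  leading term p^2: subtract (-1/10)·f_2 from 1/2p^2 - pr + 1/10qr + 2/5r^2 - 1/2p + 9/10r → -pr + 1/10qr + 2/5r^2 - 1/2p + 1/20q + 11/10r + 9/20
  leading term pr: subtract (-1/3)·f_1 from -pr + 1/10qr + 2/5r^2 - 1/2p + 1/20q + 11/10r + 9/20 → 1/10qr + 2/5r^2 + 1/20q + 1/10r - 1/20
  leading term qr: no divisor's leading term divides it; move 1/10qr to the remainder.
  leading term r^2: no divisor's leading term divides it; move 2/5r^2 to the remainder.
  leading term q: no divisor's leading term divides it; move 1/20q to the remainder.
  leading term r: no divisor's leading term divides it; move 1/10r to the remainder.
  leading term 1: no divisor's leading term divides it; move -1/20 to the remainder.
  remainder 1/10qr + 2/5r^2 + 1/20q + 1/10r - 1/20 ≠ 0; add g_3 = 1/10qr + 2/5r^2 + 1/20q + 1/10r - 1/20 to the basis.

The other S-polynomials (S(f_1,g_3), S(f_2,g_3)) all reduce to 0 modulo the current basis, so we have a Gröbner basis.

G = {p^2 - 1/10q - 2/5r - 9/10, pr + 1/2p - r - 1/2, qr + 4r^2 + 1/2q + r - 1/2}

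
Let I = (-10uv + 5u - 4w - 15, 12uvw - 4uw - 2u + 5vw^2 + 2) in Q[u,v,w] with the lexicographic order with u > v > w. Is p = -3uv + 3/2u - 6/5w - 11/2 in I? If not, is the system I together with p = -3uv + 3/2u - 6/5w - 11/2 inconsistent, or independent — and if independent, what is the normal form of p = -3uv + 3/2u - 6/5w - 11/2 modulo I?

First compute the reduced Gröbner basis of I by Buchberger's algorithm.
f_1 = -10uv + 5u - 4w - 15, LT = uv.
f_2 = 12uvw - 4uw - 2u + 5vw^2 + 2, LT = uvw.

S(f_1,f_2): lcm = uvw. S = -1/6uw + 1/6u - 5/12vw^2 + 2/5w^2 + 3/2w - 1/6.
  leading term uw: no divisor's leading term divides it; move -1/6uw to the remainder.
  leading term u: no divisor's leading term divides it; move 1/6u to the remainder.
  leading term vw^2: no divisor's leading term divides it; move -5/12vw^2 to the remainder.
  leading term w^2: no divisor's leading term divides it; move 2/5w^2 to the remainder.
  leading term w: no divisor's leading term divides it; move 3/2w to the remainder.
  leading term 1: no divisor's leading term divides it; move -1/6 to the remainder.
  remainder -1/6uw + 1/6u - 5/12vw^2 + 2/5w^2 + 3/2w - 1/6 ≠ 0; add h_3 = -1/6uw + 1/6u - 5/12vw^2 + 2/5w^2 + 3/2w - 1/6 to the basis.

S(f_1,h_3): lcm = uvw. S = uv - 1/2uw - 5/2v^2w^2 + 12/5vw^2 + 9vw - v + 2/5w^2 + 3/2w.
  leading term uv: subtract (-1/10)·f_1 from uv - 1/2uw - 5/2v^2w^2 + 12/5vw^2 + 9vw - v + 2/5w^2 + 3/2w → -1/2uw + 1/2u - 5/2v^2w^2 + 12/5vw^2 + 9vw - v + 2/5w^2 + 11/10w - 3/2
  leading term uw: subtract (3)·h_3 from -1/2uw + 1/2u - 5/2v^2w^2 + 12/5vw^2 + 9vw - v + 2/5w^2 + 11/10w - 3/2 → -5/2v^2w^2 + 73/20vw^2 + 9vw - v - 4/5w^2 - 17/5w - 1
  leading term v^2w^2: no divisor's leading term divides it; move -5/2v^2w^2 to the remainder.
  leading term vw^2: no divisor's leading term divides it; move 73/20vw^2 to the remainder.
  leading term vw: no divisor's leading term divides it; move 9vw to the remainder.
  leading term v: no divisor's leading term divides it; move -v to the remainder.
  leading term w^2: no divisor's leading term divides it; move -4/5w^2 to the remainder.
  leading term w: no divisor's leading term divides it; move -17/5w to the remainder.
  leading term 1: no divisor's leading term divides it; move -1 to the remainder.
  remainder -5/2v^2w^2 + 73/20vw^2 + 9vw - v - 4/5w^2 - 17/5w - 1 ≠ 0; add h_4 = -5/2v^2w^2 + 73/20vw^2 + 9vw - v - 4/5w^2 - 17/5w - 1 to the basis.

The other S-polynomials (S(f_2,h_3), S(f_1,h_4), S(f_2,h_4), S(h_3,h_4)) all reduce to 0 modulo the current basis, so we have a Gröbner basis.
Inter-reduce: drop elements whose leading term is divisible by another's, tail-reduce, and make monic.
Reduced Gröbner basis: {uv - 1/2u + 2/5w + 3/2, uw - u + 5/2vw^2 - 12/5w^2 - 9w + 1, v^2w^2 - 73/50vw^2 - 18/5vw + 2/5v + 8/25w^2 + 34/25w + 2/5}.
Label its elements g_1 = uv - 1/2u + 2/5w + 3/2, g_2 = uw - u + 5/2vw^2 - 12/5w^2 - 9w + 1, g_3 = v^2w^2 - 73/50vw^2 - 18/5vw + 2/5v + 8/25w^2 + 34/25w + 2/5.

Reduce p = -3uv + 3/2u - 6/5w - 11/2 modulo G:
  leading term uv: subtract (-3)·g_1 from -3uv + 3/2u - 6/5w - 11/2 → -1
  leading term 1: no divisor's leading term divides it; move -1 to the remainder.
  normal form = -1.
The normal form is nonzero, so p ∉ I. Since p minus its normal form lies in I, I + (p) = I + (r) where r = -1; decide whether this ideal is the whole ring.
Here r = -1 is a nonzero constant, hence a unit: 1 ∈ I + (p), the Gröbner basis of I + (p) is {1}, and the enlarged system has no common solution — adjoining p is inconsistent.

Ideal membership is decidable via reduction modulo a Gröbner basis.

Adjoining -3uv + 3/2u - 6/5w - 11/2 makes the ideal the whole ring: the system is inconsistent.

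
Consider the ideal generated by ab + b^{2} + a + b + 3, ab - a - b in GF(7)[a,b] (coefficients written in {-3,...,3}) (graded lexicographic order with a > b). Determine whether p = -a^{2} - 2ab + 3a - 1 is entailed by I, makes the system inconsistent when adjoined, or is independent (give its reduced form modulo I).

First compute the reduced Gröbner basis of I by Buchberger's algorithm.
f_1 = ab + b^{2} + a + b + 3, LT = ab.
f_2 = ab - a - b, LT = ab.

S(f_1,f_2): lcm = ab. S = b^{2} + 2a + 2b + 3.
  leading term b^{2}: no divisor's leading term divides it; move b^{2} to the remainder.
  leading term a: no divisor's leading term divides it; move 2a to the remainder.
  leading term b: no divisor's leading term divides it; move 2b to the remainder.
  leading term 1: no divisor's leading term divides it; move 3 to the remainder.
  remainder b^{2} + 2a + 2b + 3 ≠ 0; add h_3 = b^{2} + 2a + 2b + 3 to the basis.

S(f_1,h_3): lcm = ab^{2}. S = b^{3} - 2a^{2} - ab + b^{2} - 3a + 3b.
  leading term b^{3}: subtract (b)·h_3 from b^{3} - 2a^{2} - ab + b^{2} - 3a + 3b → -2a^{2} - 3ab - b^{2} - 3a
  leading term a^{2}: no divisor's leading term divides it; move -2a^{2} to the remainder.
  leading term ab: subtract (-3)·f_1 from -3ab - b^{2} - 3a → 2b^{2} + 3b + 2
  leading term b^{2}: subtract (2)·h_3 from 2b^{2} + 3b + 2 → 3a - b + 3
  leading term a: no divisor's leading term divides it; move 3a to the remainder.
  leading term b: no divisor's leading term divides it; move -b to the remainder.
  leading term 1: no divisor's leading term divides it; move 3 to the remainder.
  remainder -2a^{2} + 3a - b + 3 ≠ 0; add h_4 = -2a^{2} + 3a - b + 3 to the basis.

S(f_2,h_3): lcm = ab^{2}. S = -2a^{2} - 3ab - b^{2} - 3a.
  leading term a^{2}: subtract (1)·h_4 from -2a^{2} - 3ab - b^{2} - 3a → -3ab - b^{2} + a + b - 3
  leading term ab: subtract (-3)·f_1 from -3ab - b^{2} + a + b - 3 → 2b^{2} - 3a - 3b - 1
  leading term b^{2}: subtract (2)·h_3 from 2b^{2} - 3a - 3b - 1 → 0
  remainder 0.

S(f_1,h_4): lcm = a^{2}b. S = ab^{2} + a^{2} - ab + 3b^{2} + 3a - 2b.
  leading term ab^{2}: subtract (b)·f_1 from ab^{2} + a^{2} - ab + 3b^{2} + 3a - 2b → -b^{3} + a^{2} - 2ab + 2b^{2} + 3a + 2b
  leading term b^{3}: subtract (-b)·h_3 from -b^{3} + a^{2} - 2ab + 2b^{2} + 3a + 2b → a^{2} - 3b^{2} + 3a - 2b
  leading term a^{2}: subtract (3)·h_4 from a^{2} - 3b^{2} + 3a - 2b → -3b^{2} + a + b - 2
  leading term b^{2}: subtract (-3)·h_3 from -3b^{2} + a + b - 2 → 0
  remainder 0.

S(f_2,h_4): lcm = a^{2}b. S = -a^{2} - 3ab + 3b^{2} - 2b.
  leading term a^{2}: subtract (-3)·h_4 from -a^{2} - 3ab + 3b^{2} - 2b → -3ab + 3b^{2} + 2a + 2b + 2
  leading term ab: subtract (-3)·f_1 from -3ab + 3b^{2} + 2a + 2b + 2 → -b^{2} - 2a - 2b - 3
  leading term b^{2}: subtract (-1)·h_3 from -b^{2} - 2a - 2b - 3 → 0
  remainder 0.

S(h_3,h_4): leading monomials are coprime, so the S-polynomial reduces to 0 (Buchberger's first criterion).
Every S-polynomial of the final basis reduces to 0, so we have a Gröbner basis.
Inter-reduce: drop elements whose leading term is divisible by another's, tail-reduce, and make monic.
Reduced Gröbner basis: {a^{2} + 2a - 3b + 2, ab - a - b, b^{2} + 2a + 2b + 3}.
Label its elements g_1 = a^{2} + 2a - 3b + 2, g_2 = ab - a - b, g_3 = b^{2} + 2a + 2b + 3.

Reduce p = -a^{2} - 2ab + 3a - 1 modulo G:
  leading term a^{2}: subtract (-1)·g_1 from -a^{2} - 2ab + 3a - 1 → -2ab - 2a - 3b + 1
  leading term ab: subtract (-2)·g_2 from -2ab - 2a - 3b + 1 → 3a + 2b + 1
  leading term a: no divisor's leading term divides it; move 3a to the remainder.
  leading term b: no divisor's leading term divides it; move 2b to the remainder.
  leading term 1: no divisor's leading term divides it; move 1 to the remainder.
  normal form = 3a + 2b + 1.
The normal form is nonzero, so p ∉ I. Since p minus its normal form lies in I, I + (p) = I + (r) where r = 3a + 2b + 1; decide whether this ideal is the whole ring.
Run Buchberger on G together with r (pairs among the g_i already reduce to 0 since G is a Gröbner basis):
g_1 = a^{2} + 2a - 3b + 2, LT = a^{2}.
g_2 = ab - a - b, LT = ab.
g_3 = b^{2} + 2a + 2b + 3, LT = b^{2}.
r = 3a + 2b + 1, LT = a.

S(g_1,g_2): lcm = a^{2}b. S = a^{2} + 3ab - 3b^{2} + 2b.
  leading term a^{2}: subtract (1)·g_1 from a^{2} + 3ab - 3b^{2} + 2b → 3ab - 3b^{2} - 2a - 2b - 2
  leading term ab: subtract (3)·g_2 from 3ab - 3b^{2} - 2a - 2b - 2 → -3b^{2} + a + b - 2
  leading term b^{2}: subtract (-3)·g_3 from -3b^{2} + a + b - 2 → 0
  remainder 0.

S(g_1,g_3): leading monomials are coprime, so the S-polynomial reduces to 0 (Buchberger's first criterion).
S(g_1,r): lcm = a^{2}. S = -3ab - 3a - 3b + 2.
  leading term ab: subtract (-3)·g_2 from -3ab - 3a - 3b + 2 → a + b + 2
  leading term a: subtract (-2)·r from a + b + 2 → -2b - 3
  leading term b: no divisor's leading term divides it; move -2b to the remainder.
  leading term 1: no divisor's leading term divides it; move -3 to the remainder.
  remainder -2b - 3 ≠ 0; add m_5 = -2b - 3 to the basis.

S(g_2,g_3): lcm = ab^{2}. S = -2a^{2} - 3ab - b^{2} - 3a.
  leading term a^{2}: subtract (-2)·g_1 from -2a^{2} - 3ab - b^{2} - 3a → -3ab - b^{2} + a + b - 3
  leading term ab: subtract (-3)·g_2 from -3ab - b^{2} + a + b - 3 → -b^{2} - 2a - 2b - 3
  leading term b^{2}: subtract (-1)·g_3 from -b^{2} - 2a - 2b - 3 → 0
  remainder 0.

S(g_2,r): lcm = ab. S = -3b^{2} - a + b.
  leading term b^{2}: subtract (-3)·g_3 from -3b^{2} - a + b → -2a + 2
  leading term a: subtract (-3)·r from -2a + 2 → -b - 2
  leading term b: subtract (-3)·m_5 from -b - 2 → 3
  leading term 1: no divisor's leading term divides it; move 3 to the remainder.
  remainder 3 ≠ 0; add m_6 = 3 to the basis.

S(g_3,r): leading monomials are coprime, so the S-polynomial reduces to 0 (Buchberger's first criterion).
S(g_1,m_5): leading monomials are coprime, so the S-polynomial reduces to 0 (Buchberger's first criterion).
S(g_2,m_5): lcm = ab. S = a - b.
  leading term a: subtract (-2)·r from a - b → 3b + 2
  leading term b: subtract (2)·m_5 from 3b + 2 → 1
  leading term 1: subtract (-2)·m_6 from 1 → 0
  remainder 0.

S(g_3,m_5): lcm = b^{2}. S = 2a - 3b + 3.
  leading term a: subtract (3)·r from 2a - 3b + 3 → -2b
  leading term b: subtract (1)·m_5 from -2b → 3
  leading term 1: subtract (1)·m_6 from 3 → 0
  remainder 0.

S(r,m_5): leading monomials are coprime, so the S-polynomial reduces to 0 (Buchberger's first criterion).
S(g_1,m_6): leading monomials are coprime, so the S-polynomial reduces to 0 (Buchberger's first criterion).
S(g_2,m_6): leading monomials are coprime, so the S-polynomial reduces to 0 (Buchberger's first criterion).
S(g_3,m_6): leading monomials are coprime, so the S-polynomial reduces to 0 (Buchberger's first criterion).
S(r,m_6): leading monomials are coprime, so the S-polynomial reduces to 0 (Buchberger's first criterion).
S(m_5,m_6): leading monomials are coprime, so the S-polynomial reduces to 0 (Buchberger's first criterion).
Every S-polynomial of the final basis reduces to 0, so we have a Gröbner basis.
Inter-reduce: drop elements whose leading term is divisible by another's, tail-reduce, and make monic.
Reduced Gröbner basis: {1}.
The reduced Gröbner basis of I + (p) is {1}: the ideal is the whole ring, so the enlarged system has no common solution — adjoining p is inconsistent.

Adjoining -a^{2} - 2ab + 3a - 1 makes the ideal the whole ring: the system is inconsistent.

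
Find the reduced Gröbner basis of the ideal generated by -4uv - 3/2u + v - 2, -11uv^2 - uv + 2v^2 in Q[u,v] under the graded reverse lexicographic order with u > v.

G = {u^2 + 191/60u - 19/50v + 37/15, uv + 3/8u - 1/4v + 1/2, v^2 + 25/16u - 67/8v + 25/12}

Buchberger's algorithm terminates because the ascending chain of leading-term ideals stabilizes.

f_1 = -4uv - 3/2u + v - 2, LT = uv.
f_2 = -11uv^2 - uv + 2v^2, LT = uv^2.

S(f_1,f_2): lcm = uv^2. S = 25/88uv - 3/44v^2 + 1/2v.
  reduce S modulo (f_1, f_2):
  remainder -3/44v^2 - 75/704u + 201/352v - 25/176 ≠ 0; add g_3 = -3/44v^2 - 75/704u + 201/352v - 25/176 to the basis.

S(f_1,g_3): lcm = uv^2. S = -25/16u^2 + 35/4uv - 1/4v^2 - 25/12u + 1/2v.
  reduce S modulo (f_1, f_2, g_3):
  remainder -25/16u^2 - 955/192u + 19/32v - 185/48 ≠ 0; add g_4 = -25/16u^2 - 955/192u + 19/32v - 185/48 to the basis.

The other S-polynomials (S(f_2,g_3), S(f_1,g_4), S(f_2,g_4), S(g_3,g_4)) all reduce to 0 modulo the current basis, so we have a Gröbner basis.
Inter-reduce: drop elements whose leading term is divisible by another's, tail-reduce, and make monic.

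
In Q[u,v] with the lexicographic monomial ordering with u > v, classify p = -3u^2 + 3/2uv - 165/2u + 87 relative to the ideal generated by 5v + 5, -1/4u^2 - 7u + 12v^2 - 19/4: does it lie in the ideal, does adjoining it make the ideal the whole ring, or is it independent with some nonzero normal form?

-3u^2 + 3/2uv - 165/2u + 87 lies in I (it reduces to 0).

First compute the reduced Gröbner basis of I by Buchberger's algorithm.
f_1 = 5v + 5, LT = v.
f_2 = -1/4u^2 - 7u + 12v^2 - 19/4, LT = u^2.

The S-polynomials (S(f_1,f_2)) all reduce to 0 modulo the current basis, so we have a Gröbner basis.
Inter-reduce: drop elements whose leading term is divisible by another's, tail-reduce, and make monic.
Reduced Gröbner basis: {u^2 + 28u - 29, v + 1}.
Label its elements g_1 = u^2 + 28u - 29, g_2 = v + 1.

Reduce p = -3u^2 + 3/2uv - 165/2u + 87 modulo G:
  leading term u^2: subtract (-3)·g_1 from -3u^2 + 3/2uv - 165/2u + 87 → 3/2uv + 3/2u
  leading term uv: subtract (3/2u)·g_2 from 3/2uv + 3/2u → 0
  normal form = 0.
Since the normal form is 0, p ∈ I.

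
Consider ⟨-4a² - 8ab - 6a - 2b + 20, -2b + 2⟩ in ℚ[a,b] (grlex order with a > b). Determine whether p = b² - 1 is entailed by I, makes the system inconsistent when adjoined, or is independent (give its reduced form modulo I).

First compute the reduced Gröbner basis of I by Buchberger's algorithm.
f_1 = -4a² - 8ab - 6a - 2b + 20, LT = a².
f_2 = -2b + 2, LT = b.

The S-polynomials (S(f_1,f_2)) all reduce to 0 modulo the current basis, so we have a Gröbner basis.
Inter-reduce: drop elements whose leading term is divisible by another's, tail-reduce, and make monic.
Reduced Gröbner basis: {a² + 7/2a - 9/2, b - 1}.
Label its elements g_1 = a² + 7/2a - 9/2, g_2 = b - 1.

Reduce p = b² - 1 modulo G:
  leading term b²: subtract (b)·g_2 from b² - 1 → b - 1
  leading term b: subtract (1)·g_2 from b - 1 → 0
  normal form = 0.
Since the normal form is 0, p ∈ I.

The remainder on division by a Gröbner basis is unique — it is the normal form.

b² - 1 lies in I (it reduces to 0).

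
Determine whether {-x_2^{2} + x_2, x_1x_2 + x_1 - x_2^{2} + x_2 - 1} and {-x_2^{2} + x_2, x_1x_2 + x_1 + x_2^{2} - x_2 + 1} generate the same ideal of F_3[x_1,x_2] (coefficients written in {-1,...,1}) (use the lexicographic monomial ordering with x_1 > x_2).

No, the ideals differ.

Two ideals are equal iff their reduced Gröbner bases coincide (the reduced basis is unique for a fixed ordering).
Buchberger on the first generating set:
f_1 = -x_2^{2} + x_2, LT = x_2^{2}.
f_2 = x_1x_2 + x_1 - x_2^{2} + x_2 - 1, LT = x_1x_2.

S(f_1,f_2): lcm = x_1x_2^{2}. S = x_1x_2 + x_2^{3} - x_2^{2} + x_2.
  reduce S modulo (f_1, f_2):
  remainder -x_1 + x_2 + 1 ≠ 0; add g_3 = -x_1 + x_2 + 1 to the basis.

The other S-polynomials (S(f_1,g_3), S(f_2,g_3)) all reduce to 0 modulo the current basis, so we have a Gröbner basis.
Inter-reduce: drop elements whose leading term is divisible by another's, tail-reduce, and make monic.
Reduced Gröbner basis: {x_1 - x_2 - 1, x_2^{2} - x_2}.

Buchberger on the second generating set:
h_1 = -x_2^{2} + x_2, LT = x_2^{2}.
h_2 = x_1x_2 + x_1 + x_2^{2} - x_2 + 1, LT = x_1x_2.

S(h_1,h_2): lcm = x_1x_2^{2}. S = x_1x_2 - x_2^{3} + x_2^{2} - x_2.
  reduce S modulo (h_1, h_2):
  remainder -x_1 - x_2 - 1 ≠ 0; add k_3 = -x_1 - x_2 - 1 to the basis.

The other S-polynomials (S(h_1,k_3), S(h_2,k_3)) all reduce to 0 modulo the current basis, so we have a Gröbner basis.
Inter-reduce: drop elements whose leading term is divisible by another's, tail-reduce, and make monic.
Reduced Gröbner basis: {x_1 + x_2 + 1, x_2^{2} - x_2}.

The bases are distinct; the ideals are different.
The choice of monomial ordering does not affect the verdict — as long as both bases are computed under the same ordering, their equality decides ideal equality.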